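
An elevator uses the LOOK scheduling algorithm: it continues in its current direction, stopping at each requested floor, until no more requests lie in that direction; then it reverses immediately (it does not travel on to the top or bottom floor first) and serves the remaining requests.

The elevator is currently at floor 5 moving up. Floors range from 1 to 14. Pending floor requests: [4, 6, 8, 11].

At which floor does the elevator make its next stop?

Current floor: 5, direction: up
Requests above: [6, 8, 11]
Requests below: [4]
Moving up and requests lie above → nearest above is min([6, 8, 11]) = 6

Answer: 6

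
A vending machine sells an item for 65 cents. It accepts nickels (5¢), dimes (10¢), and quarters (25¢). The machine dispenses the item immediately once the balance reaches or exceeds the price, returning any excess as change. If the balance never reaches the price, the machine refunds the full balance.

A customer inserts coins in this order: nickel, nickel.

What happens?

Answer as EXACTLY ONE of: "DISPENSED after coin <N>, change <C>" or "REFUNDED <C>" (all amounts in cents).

Price: 65¢
Coin 1 (nickel, 5¢): balance = 5¢
Coin 2 (nickel, 5¢): balance = 10¢
All coins inserted, balance 10¢ < price 65¢ → REFUND 10¢

Answer: REFUNDED 10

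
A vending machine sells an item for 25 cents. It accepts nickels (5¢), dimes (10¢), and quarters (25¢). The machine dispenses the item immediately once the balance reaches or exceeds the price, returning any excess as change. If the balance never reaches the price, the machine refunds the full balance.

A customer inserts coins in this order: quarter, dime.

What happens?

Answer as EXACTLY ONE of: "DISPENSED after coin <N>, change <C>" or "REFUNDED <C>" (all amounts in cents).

Answer: DISPENSED after coin 1, change 0

Derivation:
Price: 25¢
Coin 1 (quarter, 25¢): balance = 25¢
  → balance >= price → DISPENSE, change = 25 - 25 = 0¢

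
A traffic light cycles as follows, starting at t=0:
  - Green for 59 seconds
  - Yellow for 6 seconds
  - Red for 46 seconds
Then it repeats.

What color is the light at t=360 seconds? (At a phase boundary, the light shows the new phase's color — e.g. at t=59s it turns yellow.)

Answer: green

Derivation:
Cycle length = 59 + 6 + 46 = 111s
t = 360, phase_t = 360 mod 111 = 27
27 < 59 (green end) → GREEN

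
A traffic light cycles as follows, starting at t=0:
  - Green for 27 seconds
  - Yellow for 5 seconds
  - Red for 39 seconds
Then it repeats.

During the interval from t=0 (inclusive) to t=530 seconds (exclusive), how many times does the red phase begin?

Cycle = 27+5+39 = 71s
red phase starts at t = k*71 + 32 for k=0,1,2,...
Need k*71+32 < 530 → k < 7.014
k ∈ {0, ..., 7} → 8 starts

Answer: 8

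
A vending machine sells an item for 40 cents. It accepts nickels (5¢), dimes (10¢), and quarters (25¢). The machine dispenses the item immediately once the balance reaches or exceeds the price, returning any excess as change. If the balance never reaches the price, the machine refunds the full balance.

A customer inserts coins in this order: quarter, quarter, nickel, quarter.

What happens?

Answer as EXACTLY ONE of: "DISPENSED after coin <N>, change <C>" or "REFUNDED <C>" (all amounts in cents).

Answer: DISPENSED after coin 2, change 10

Derivation:
Price: 40¢
Coin 1 (quarter, 25¢): balance = 25¢
Coin 2 (quarter, 25¢): balance = 50¢
  → balance >= price → DISPENSE, change = 50 - 40 = 10¢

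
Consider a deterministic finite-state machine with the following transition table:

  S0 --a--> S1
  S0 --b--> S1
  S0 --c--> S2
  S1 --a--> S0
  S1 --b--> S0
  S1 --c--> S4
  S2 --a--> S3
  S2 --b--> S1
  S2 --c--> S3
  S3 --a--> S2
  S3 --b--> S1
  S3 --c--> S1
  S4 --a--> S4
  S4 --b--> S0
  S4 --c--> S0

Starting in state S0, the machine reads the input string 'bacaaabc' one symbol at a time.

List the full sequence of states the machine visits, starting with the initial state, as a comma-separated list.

Start: S0
  read 'b': S0 --b--> S1
  read 'a': S1 --a--> S0
  read 'c': S0 --c--> S2
  read 'a': S2 --a--> S3
  read 'a': S3 --a--> S2
  read 'a': S2 --a--> S3
  read 'b': S3 --b--> S1
  read 'c': S1 --c--> S4

Answer: S0, S1, S0, S2, S3, S2, S3, S1, S4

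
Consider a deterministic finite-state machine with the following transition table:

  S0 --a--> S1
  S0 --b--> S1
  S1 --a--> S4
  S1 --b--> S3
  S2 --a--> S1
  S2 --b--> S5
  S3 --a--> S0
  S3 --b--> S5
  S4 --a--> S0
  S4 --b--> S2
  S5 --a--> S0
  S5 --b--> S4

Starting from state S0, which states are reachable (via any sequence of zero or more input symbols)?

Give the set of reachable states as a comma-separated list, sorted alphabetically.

BFS from S0:
  visit S0: S0--a-->S1 (new), S0--b-->S1 (seen)
  visit S1: S1--a-->S4 (new), S1--b-->S3 (new)
  visit S4: S4--a-->S0 (seen), S4--b-->S2 (new)
  visit S3: S3--a-->S0 (seen), S3--b-->S5 (new)
  visit S2: S2--a-->S1 (seen), S2--b-->S5 (seen)
  visit S5: S5--a-->S0 (seen), S5--b-->S4 (seen)

Answer: S0, S1, S2, S3, S4, S5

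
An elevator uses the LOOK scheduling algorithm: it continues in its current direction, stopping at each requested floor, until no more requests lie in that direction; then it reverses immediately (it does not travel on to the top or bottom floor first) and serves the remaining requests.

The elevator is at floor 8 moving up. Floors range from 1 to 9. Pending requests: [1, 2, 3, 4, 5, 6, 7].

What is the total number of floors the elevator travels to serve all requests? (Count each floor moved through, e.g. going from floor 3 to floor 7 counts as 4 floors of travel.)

Start at floor 8 moving up, LOOK stop order: [7, 6, 5, 4, 3, 2, 1]
  8 → 7: |7-8| = 1, total = 1
  7 → 6: |6-7| = 1, total = 2
  6 → 5: |5-6| = 1, total = 3
  5 → 4: |4-5| = 1, total = 4
  4 → 3: |3-4| = 1, total = 5
  3 → 2: |2-3| = 1, total = 6
  2 → 1: |1-2| = 1, total = 7

Answer: 7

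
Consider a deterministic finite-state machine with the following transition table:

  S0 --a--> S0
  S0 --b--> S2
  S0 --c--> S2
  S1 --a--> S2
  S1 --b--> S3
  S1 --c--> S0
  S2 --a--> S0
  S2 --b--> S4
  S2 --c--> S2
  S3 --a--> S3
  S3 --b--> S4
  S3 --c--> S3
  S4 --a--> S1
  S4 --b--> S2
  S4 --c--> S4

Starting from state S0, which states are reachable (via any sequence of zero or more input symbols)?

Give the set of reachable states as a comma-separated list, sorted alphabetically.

Answer: S0, S1, S2, S3, S4

Derivation:
BFS from S0:
  visit S0: S0--a-->S0 (seen), S0--b-->S2 (new), S0--c-->S2 (seen)
  visit S2: S2--a-->S0 (seen), S2--b-->S4 (new), S2--c-->S2 (seen)
  visit S4: S4--a-->S1 (new), S4--b-->S2 (seen), S4--c-->S4 (seen)
  visit S1: S1--a-->S2 (seen), S1--b-->S3 (new), S1--c-->S0 (seen)
  visit S3: S3--a-->S3 (seen), S3--b-->S4 (seen), S3--c-->S3 (seen)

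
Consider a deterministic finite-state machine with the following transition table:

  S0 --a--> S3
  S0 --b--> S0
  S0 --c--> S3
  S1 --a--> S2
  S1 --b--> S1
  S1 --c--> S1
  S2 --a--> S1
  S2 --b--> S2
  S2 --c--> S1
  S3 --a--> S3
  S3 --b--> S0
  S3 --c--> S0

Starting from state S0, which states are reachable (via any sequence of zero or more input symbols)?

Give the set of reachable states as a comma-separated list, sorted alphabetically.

Answer: S0, S3

Derivation:
BFS from S0:
  visit S0: S0--a-->S3 (new), S0--b-->S0 (seen), S0--c-->S3 (seen)
  visit S3: S3--a-->S3 (seen), S3--b-->S0 (seen), S3--c-->S0 (seen)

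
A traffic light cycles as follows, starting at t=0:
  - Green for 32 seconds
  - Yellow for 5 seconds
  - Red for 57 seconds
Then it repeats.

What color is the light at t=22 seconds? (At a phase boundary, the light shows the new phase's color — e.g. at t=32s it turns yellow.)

Cycle length = 32 + 5 + 57 = 94s
t = 22, phase_t = 22 mod 94 = 22
22 < 32 (green end) → GREEN

Answer: green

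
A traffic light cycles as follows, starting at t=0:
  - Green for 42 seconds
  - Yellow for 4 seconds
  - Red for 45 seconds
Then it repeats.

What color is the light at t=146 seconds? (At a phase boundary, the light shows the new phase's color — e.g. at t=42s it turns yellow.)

Answer: red

Derivation:
Cycle length = 42 + 4 + 45 = 91s
t = 146, phase_t = 146 mod 91 = 55
55 >= 46 → RED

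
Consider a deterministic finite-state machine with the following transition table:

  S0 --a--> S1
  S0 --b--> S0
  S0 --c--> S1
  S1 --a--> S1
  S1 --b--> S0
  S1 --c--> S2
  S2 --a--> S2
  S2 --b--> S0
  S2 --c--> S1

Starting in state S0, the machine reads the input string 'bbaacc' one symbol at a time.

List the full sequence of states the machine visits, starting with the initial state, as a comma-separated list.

Start: S0
  read 'b': S0 --b--> S0
  read 'b': S0 --b--> S0
  read 'a': S0 --a--> S1
  read 'a': S1 --a--> S1
  read 'c': S1 --c--> S2
  read 'c': S2 --c--> S1

Answer: S0, S0, S0, S1, S1, S2, S1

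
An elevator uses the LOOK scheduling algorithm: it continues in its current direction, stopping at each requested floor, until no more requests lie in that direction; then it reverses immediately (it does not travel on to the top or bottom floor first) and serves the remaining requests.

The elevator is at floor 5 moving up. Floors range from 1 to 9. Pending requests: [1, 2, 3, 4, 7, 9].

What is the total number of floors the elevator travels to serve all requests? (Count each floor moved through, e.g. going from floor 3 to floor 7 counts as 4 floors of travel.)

Start at floor 5 moving up, LOOK stop order: [7, 9, 4, 3, 2, 1]
  5 → 7: |7-5| = 2, total = 2
  7 → 9: |9-7| = 2, total = 4
  9 → 4: |4-9| = 5, total = 9
  4 → 3: |3-4| = 1, total = 10
  3 → 2: |2-3| = 1, total = 11
  2 → 1: |1-2| = 1, total = 12

Answer: 12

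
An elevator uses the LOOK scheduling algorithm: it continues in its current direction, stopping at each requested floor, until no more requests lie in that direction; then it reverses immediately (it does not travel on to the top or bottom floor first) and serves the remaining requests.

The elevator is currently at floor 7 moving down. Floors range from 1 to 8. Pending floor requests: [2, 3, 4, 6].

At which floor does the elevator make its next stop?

Current floor: 7, direction: down
Requests above: []
Requests below: [2, 3, 4, 6]
Moving down and requests lie below → nearest below is max([2, 3, 4, 6]) = 6

Answer: 6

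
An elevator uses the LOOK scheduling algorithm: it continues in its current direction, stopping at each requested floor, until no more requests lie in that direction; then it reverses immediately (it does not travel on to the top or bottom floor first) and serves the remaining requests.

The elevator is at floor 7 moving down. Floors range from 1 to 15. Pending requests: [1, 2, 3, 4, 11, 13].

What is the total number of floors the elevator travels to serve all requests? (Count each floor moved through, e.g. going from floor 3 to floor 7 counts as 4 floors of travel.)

Answer: 18

Derivation:
Start at floor 7 moving down, LOOK stop order: [4, 3, 2, 1, 11, 13]
  7 → 4: |4-7| = 3, total = 3
  4 → 3: |3-4| = 1, total = 4
  3 → 2: |2-3| = 1, total = 5
  2 → 1: |1-2| = 1, total = 6
  1 → 11: |11-1| = 10, total = 16
  11 → 13: |13-11| = 2, total = 18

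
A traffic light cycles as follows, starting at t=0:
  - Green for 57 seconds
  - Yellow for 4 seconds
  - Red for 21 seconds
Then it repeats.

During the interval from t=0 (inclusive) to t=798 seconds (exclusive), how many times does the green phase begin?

Answer: 10

Derivation:
Cycle = 57+4+21 = 82s
green phase starts at t = k*82 + 0 for k=0,1,2,...
Need k*82+0 < 798 → k < 9.732
k ∈ {0, ..., 9} → 10 starts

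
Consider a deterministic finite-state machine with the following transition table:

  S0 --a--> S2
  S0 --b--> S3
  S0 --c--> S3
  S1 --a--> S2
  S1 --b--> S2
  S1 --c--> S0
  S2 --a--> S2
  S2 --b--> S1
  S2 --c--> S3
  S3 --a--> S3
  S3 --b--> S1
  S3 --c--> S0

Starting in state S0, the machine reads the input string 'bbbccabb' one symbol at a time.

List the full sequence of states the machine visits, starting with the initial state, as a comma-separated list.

Answer: S0, S3, S1, S2, S3, S0, S2, S1, S2

Derivation:
Start: S0
  read 'b': S0 --b--> S3
  read 'b': S3 --b--> S1
  read 'b': S1 --b--> S2
  read 'c': S2 --c--> S3
  read 'c': S3 --c--> S0
  read 'a': S0 --a--> S2
  read 'b': S2 --b--> S1
  read 'b': S1 --b--> S2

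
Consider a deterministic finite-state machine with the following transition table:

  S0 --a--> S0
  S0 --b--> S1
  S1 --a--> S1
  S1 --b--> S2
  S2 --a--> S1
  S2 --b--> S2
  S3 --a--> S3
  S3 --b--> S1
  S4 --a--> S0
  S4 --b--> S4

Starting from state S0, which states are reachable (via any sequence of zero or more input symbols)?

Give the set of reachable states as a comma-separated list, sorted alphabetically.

Answer: S0, S1, S2

Derivation:
BFS from S0:
  visit S0: S0--a-->S0 (seen), S0--b-->S1 (new)
  visit S1: S1--a-->S1 (seen), S1--b-->S2 (new)
  visit S2: S2--a-->S1 (seen), S2--b-->S2 (seen)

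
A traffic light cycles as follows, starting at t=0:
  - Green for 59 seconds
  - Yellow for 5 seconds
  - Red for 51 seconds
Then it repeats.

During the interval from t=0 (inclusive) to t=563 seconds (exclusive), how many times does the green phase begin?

Cycle = 59+5+51 = 115s
green phase starts at t = k*115 + 0 for k=0,1,2,...
Need k*115+0 < 563 → k < 4.896
k ∈ {0, ..., 4} → 5 starts

Answer: 5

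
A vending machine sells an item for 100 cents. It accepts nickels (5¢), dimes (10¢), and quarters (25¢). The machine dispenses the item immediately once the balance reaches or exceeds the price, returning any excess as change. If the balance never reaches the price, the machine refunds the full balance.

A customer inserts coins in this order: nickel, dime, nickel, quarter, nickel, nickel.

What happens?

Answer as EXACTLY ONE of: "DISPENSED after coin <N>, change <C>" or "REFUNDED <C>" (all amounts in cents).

Answer: REFUNDED 55

Derivation:
Price: 100¢
Coin 1 (nickel, 5¢): balance = 5¢
Coin 2 (dime, 10¢): balance = 15¢
Coin 3 (nickel, 5¢): balance = 20¢
Coin 4 (quarter, 25¢): balance = 45¢
Coin 5 (nickel, 5¢): balance = 50¢
Coin 6 (nickel, 5¢): balance = 55¢
All coins inserted, balance 55¢ < price 100¢ → REFUND 55¢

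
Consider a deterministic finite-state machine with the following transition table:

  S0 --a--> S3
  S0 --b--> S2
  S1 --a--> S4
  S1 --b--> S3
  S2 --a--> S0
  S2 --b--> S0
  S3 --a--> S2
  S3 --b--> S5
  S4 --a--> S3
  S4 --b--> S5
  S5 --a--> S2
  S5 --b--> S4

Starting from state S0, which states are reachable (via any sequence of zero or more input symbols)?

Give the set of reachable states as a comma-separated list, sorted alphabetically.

Answer: S0, S2, S3, S4, S5

Derivation:
BFS from S0:
  visit S0: S0--a-->S3 (new), S0--b-->S2 (new)
  visit S3: S3--a-->S2 (seen), S3--b-->S5 (new)
  visit S2: S2--a-->S0 (seen), S2--b-->S0 (seen)
  visit S5: S5--a-->S2 (seen), S5--b-->S4 (new)
  visit S4: S4--a-->S3 (seen), S4--b-->S5 (seen)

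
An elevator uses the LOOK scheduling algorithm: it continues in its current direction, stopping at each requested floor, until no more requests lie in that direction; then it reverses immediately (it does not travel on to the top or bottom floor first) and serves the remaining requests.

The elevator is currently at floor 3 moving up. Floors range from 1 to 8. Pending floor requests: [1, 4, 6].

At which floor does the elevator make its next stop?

Answer: 4

Derivation:
Current floor: 3, direction: up
Requests above: [4, 6]
Requests below: [1]
Moving up and requests lie above → nearest above is min([4, 6]) = 4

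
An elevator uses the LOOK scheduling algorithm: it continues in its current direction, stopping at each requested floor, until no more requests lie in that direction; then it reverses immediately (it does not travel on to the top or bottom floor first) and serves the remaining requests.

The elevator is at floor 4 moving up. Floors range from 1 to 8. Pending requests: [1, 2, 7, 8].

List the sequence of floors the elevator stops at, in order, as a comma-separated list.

Current: 4, moving UP
Serve above first (ascending): [7, 8]
Then reverse, serve below (descending): [2, 1]

Answer: 7, 8, 2, 1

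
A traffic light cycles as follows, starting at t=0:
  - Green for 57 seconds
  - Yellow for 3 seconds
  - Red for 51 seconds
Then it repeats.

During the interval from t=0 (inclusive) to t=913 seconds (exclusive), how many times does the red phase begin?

Cycle = 57+3+51 = 111s
red phase starts at t = k*111 + 60 for k=0,1,2,...
Need k*111+60 < 913 → k < 7.685
k ∈ {0, ..., 7} → 8 starts

Answer: 8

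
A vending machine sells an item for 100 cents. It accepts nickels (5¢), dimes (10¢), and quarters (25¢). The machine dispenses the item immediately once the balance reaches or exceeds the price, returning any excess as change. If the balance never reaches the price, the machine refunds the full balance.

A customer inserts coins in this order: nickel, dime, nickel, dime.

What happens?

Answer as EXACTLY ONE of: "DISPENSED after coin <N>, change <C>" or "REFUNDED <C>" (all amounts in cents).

Answer: REFUNDED 30

Derivation:
Price: 100¢
Coin 1 (nickel, 5¢): balance = 5¢
Coin 2 (dime, 10¢): balance = 15¢
Coin 3 (nickel, 5¢): balance = 20¢
Coin 4 (dime, 10¢): balance = 30¢
All coins inserted, balance 30¢ < price 100¢ → REFUND 30¢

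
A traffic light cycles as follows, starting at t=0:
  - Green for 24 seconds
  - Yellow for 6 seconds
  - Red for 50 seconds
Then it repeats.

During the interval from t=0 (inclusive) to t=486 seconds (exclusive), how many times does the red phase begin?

Cycle = 24+6+50 = 80s
red phase starts at t = k*80 + 30 for k=0,1,2,...
Need k*80+30 < 486 → k < 5.700
k ∈ {0, ..., 5} → 6 starts

Answer: 6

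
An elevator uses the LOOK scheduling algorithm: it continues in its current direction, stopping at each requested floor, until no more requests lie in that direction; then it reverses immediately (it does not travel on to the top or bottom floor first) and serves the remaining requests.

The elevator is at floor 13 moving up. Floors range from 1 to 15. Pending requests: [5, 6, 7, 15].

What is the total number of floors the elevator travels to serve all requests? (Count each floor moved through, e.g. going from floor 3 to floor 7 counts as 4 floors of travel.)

Answer: 12

Derivation:
Start at floor 13 moving up, LOOK stop order: [15, 7, 6, 5]
  13 → 15: |15-13| = 2, total = 2
  15 → 7: |7-15| = 8, total = 10
  7 → 6: |6-7| = 1, total = 11
  6 → 5: |5-6| = 1, total = 12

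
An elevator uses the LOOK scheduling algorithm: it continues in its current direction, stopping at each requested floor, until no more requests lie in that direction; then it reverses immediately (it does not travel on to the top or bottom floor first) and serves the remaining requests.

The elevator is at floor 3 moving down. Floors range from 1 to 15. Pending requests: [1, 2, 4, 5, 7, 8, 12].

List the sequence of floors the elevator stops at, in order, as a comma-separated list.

Answer: 2, 1, 4, 5, 7, 8, 12

Derivation:
Current: 3, moving DOWN
Serve below first (descending): [2, 1]
Then reverse, serve above (ascending): [4, 5, 7, 8, 12]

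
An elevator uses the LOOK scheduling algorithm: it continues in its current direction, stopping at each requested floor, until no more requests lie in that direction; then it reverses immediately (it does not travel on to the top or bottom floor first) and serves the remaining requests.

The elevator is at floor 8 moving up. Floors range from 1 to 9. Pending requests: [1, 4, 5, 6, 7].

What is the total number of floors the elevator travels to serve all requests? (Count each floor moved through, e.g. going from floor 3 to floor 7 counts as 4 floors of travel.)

Answer: 7

Derivation:
Start at floor 8 moving up, LOOK stop order: [7, 6, 5, 4, 1]
  8 → 7: |7-8| = 1, total = 1
  7 → 6: |6-7| = 1, total = 2
  6 → 5: |5-6| = 1, total = 3
  5 → 4: |4-5| = 1, total = 4
  4 → 1: |1-4| = 3, total = 7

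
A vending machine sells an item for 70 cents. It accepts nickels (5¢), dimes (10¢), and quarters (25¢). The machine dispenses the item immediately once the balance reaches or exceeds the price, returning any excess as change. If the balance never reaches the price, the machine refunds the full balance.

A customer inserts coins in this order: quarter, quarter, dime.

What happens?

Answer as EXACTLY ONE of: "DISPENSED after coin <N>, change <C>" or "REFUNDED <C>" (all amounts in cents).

Price: 70¢
Coin 1 (quarter, 25¢): balance = 25¢
Coin 2 (quarter, 25¢): balance = 50¢
Coin 3 (dime, 10¢): balance = 60¢
All coins inserted, balance 60¢ < price 70¢ → REFUND 60¢

Answer: REFUNDED 60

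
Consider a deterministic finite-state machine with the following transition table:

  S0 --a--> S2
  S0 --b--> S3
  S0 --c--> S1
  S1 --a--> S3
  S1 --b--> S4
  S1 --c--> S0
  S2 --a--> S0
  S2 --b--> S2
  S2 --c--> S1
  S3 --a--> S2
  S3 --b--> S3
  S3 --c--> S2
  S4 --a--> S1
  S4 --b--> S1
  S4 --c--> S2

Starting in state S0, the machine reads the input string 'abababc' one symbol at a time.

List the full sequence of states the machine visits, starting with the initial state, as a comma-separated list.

Start: S0
  read 'a': S0 --a--> S2
  read 'b': S2 --b--> S2
  read 'a': S2 --a--> S0
  read 'b': S0 --b--> S3
  read 'a': S3 --a--> S2
  read 'b': S2 --b--> S2
  read 'c': S2 --c--> S1

Answer: S0, S2, S2, S0, S3, S2, S2, S1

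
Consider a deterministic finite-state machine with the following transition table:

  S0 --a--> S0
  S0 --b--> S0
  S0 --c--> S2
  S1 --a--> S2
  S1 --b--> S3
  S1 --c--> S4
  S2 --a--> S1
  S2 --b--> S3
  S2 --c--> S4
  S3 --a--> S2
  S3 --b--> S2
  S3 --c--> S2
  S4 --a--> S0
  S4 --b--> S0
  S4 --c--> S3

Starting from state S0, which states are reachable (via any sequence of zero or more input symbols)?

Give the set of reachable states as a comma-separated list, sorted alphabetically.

BFS from S0:
  visit S0: S0--a-->S0 (seen), S0--b-->S0 (seen), S0--c-->S2 (new)
  visit S2: S2--a-->S1 (new), S2--b-->S3 (new), S2--c-->S4 (new)
  visit S1: S1--a-->S2 (seen), S1--b-->S3 (seen), S1--c-->S4 (seen)
  visit S3: S3--a-->S2 (seen), S3--b-->S2 (seen), S3--c-->S2 (seen)
  visit S4: S4--a-->S0 (seen), S4--b-->S0 (seen), S4--c-->S3 (seen)

Answer: S0, S1, S2, S3, S4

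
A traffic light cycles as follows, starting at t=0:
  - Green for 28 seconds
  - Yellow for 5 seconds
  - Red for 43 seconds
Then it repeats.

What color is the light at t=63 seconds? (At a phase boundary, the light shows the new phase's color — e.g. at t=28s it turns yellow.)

Answer: red

Derivation:
Cycle length = 28 + 5 + 43 = 76s
t = 63, phase_t = 63 mod 76 = 63
63 >= 33 → RED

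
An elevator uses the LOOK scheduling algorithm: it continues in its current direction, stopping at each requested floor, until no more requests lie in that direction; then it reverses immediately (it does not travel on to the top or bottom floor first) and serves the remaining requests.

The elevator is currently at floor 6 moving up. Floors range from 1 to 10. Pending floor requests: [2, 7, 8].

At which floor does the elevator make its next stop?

Current floor: 6, direction: up
Requests above: [7, 8]
Requests below: [2]
Moving up and requests lie above → nearest above is min([7, 8]) = 7

Answer: 7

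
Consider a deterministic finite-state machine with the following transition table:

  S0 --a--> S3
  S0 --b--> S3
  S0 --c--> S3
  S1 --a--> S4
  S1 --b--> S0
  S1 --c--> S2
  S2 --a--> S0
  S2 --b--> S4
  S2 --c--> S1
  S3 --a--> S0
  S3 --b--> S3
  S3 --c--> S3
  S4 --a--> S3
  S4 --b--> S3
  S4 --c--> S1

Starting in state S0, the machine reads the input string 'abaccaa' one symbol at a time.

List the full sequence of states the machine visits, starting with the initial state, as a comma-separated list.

Start: S0
  read 'a': S0 --a--> S3
  read 'b': S3 --b--> S3
  read 'a': S3 --a--> S0
  read 'c': S0 --c--> S3
  read 'c': S3 --c--> S3
  read 'a': S3 --a--> S0
  read 'a': S0 --a--> S3

Answer: S0, S3, S3, S0, S3, S3, S0, S3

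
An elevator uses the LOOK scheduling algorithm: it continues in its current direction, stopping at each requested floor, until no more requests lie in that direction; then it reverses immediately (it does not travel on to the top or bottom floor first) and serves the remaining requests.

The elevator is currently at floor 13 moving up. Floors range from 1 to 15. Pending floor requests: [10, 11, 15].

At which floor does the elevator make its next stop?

Answer: 15

Derivation:
Current floor: 13, direction: up
Requests above: [15]
Requests below: [10, 11]
Moving up and requests lie above → nearest above is min([15]) = 15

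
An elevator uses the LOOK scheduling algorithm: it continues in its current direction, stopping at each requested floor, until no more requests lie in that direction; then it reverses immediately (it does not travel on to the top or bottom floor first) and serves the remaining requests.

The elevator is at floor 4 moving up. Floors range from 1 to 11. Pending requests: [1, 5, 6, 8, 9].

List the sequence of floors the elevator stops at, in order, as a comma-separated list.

Current: 4, moving UP
Serve above first (ascending): [5, 6, 8, 9]
Then reverse, serve below (descending): [1]

Answer: 5, 6, 8, 9, 1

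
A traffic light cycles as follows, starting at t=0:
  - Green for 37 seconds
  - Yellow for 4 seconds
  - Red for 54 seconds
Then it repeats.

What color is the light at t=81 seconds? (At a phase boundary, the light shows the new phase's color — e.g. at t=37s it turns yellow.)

Cycle length = 37 + 4 + 54 = 95s
t = 81, phase_t = 81 mod 95 = 81
81 >= 41 → RED

Answer: red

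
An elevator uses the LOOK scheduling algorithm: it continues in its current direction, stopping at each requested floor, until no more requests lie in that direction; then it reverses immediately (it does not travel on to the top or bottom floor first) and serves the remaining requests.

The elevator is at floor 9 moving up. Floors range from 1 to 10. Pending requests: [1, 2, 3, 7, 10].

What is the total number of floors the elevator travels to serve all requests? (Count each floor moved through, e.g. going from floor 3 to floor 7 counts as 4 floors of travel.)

Start at floor 9 moving up, LOOK stop order: [10, 7, 3, 2, 1]
  9 → 10: |10-9| = 1, total = 1
  10 → 7: |7-10| = 3, total = 4
  7 → 3: |3-7| = 4, total = 8
  3 → 2: |2-3| = 1, total = 9
  2 → 1: |1-2| = 1, total = 10

Answer: 10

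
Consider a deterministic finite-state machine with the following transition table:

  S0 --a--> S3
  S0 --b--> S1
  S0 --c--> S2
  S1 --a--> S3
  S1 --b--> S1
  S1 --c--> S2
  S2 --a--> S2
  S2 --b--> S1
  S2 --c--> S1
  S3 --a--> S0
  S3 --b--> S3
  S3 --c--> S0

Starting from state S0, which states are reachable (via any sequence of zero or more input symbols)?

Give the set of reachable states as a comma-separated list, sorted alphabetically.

Answer: S0, S1, S2, S3

Derivation:
BFS from S0:
  visit S0: S0--a-->S3 (new), S0--b-->S1 (new), S0--c-->S2 (new)
  visit S3: S3--a-->S0 (seen), S3--b-->S3 (seen), S3--c-->S0 (seen)
  visit S1: S1--a-->S3 (seen), S1--b-->S1 (seen), S1--c-->S2 (seen)
  visit S2: S2--a-->S2 (seen), S2--b-->S1 (seen), S2--c-->S1 (seen)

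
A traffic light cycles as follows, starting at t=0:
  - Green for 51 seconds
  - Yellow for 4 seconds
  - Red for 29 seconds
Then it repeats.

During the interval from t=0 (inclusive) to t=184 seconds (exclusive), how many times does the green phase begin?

Cycle = 51+4+29 = 84s
green phase starts at t = k*84 + 0 for k=0,1,2,...
Need k*84+0 < 184 → k < 2.190
k ∈ {0, ..., 2} → 3 starts

Answer: 3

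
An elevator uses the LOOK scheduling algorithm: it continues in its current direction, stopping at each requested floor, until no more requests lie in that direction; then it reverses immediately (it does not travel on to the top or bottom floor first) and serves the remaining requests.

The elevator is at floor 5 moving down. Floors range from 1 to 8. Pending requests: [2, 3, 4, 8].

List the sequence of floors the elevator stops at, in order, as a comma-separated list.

Answer: 4, 3, 2, 8

Derivation:
Current: 5, moving DOWN
Serve below first (descending): [4, 3, 2]
Then reverse, serve above (ascending): [8]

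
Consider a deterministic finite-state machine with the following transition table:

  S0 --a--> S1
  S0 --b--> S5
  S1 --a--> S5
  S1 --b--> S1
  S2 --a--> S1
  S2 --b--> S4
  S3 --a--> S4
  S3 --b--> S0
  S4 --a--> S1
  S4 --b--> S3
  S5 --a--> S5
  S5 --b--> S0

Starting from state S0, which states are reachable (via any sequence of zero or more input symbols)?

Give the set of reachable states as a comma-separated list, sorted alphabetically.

Answer: S0, S1, S5

Derivation:
BFS from S0:
  visit S0: S0--a-->S1 (new), S0--b-->S5 (new)
  visit S1: S1--a-->S5 (seen), S1--b-->S1 (seen)
  visit S5: S5--a-->S5 (seen), S5--b-->S0 (seen)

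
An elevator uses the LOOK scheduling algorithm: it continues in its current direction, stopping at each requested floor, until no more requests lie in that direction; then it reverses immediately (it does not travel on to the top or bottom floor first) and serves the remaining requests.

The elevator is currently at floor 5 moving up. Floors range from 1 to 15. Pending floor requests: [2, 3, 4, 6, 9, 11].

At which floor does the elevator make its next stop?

Answer: 6

Derivation:
Current floor: 5, direction: up
Requests above: [6, 9, 11]
Requests below: [2, 3, 4]
Moving up and requests lie above → nearest above is min([6, 9, 11]) = 6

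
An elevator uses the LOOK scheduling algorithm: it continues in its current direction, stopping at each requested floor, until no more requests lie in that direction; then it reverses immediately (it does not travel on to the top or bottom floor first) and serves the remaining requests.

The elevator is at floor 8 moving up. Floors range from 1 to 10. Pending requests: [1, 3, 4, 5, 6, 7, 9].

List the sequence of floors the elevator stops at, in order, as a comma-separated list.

Answer: 9, 7, 6, 5, 4, 3, 1

Derivation:
Current: 8, moving UP
Serve above first (ascending): [9]
Then reverse, serve below (descending): [7, 6, 5, 4, 3, 1]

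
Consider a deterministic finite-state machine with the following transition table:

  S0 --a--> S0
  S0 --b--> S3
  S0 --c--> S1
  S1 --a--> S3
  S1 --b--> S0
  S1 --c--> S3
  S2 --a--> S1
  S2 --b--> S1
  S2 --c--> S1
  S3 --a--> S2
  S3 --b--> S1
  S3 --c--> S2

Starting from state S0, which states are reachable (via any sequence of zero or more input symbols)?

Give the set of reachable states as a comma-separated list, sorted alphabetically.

BFS from S0:
  visit S0: S0--a-->S0 (seen), S0--b-->S3 (new), S0--c-->S1 (new)
  visit S3: S3--a-->S2 (new), S3--b-->S1 (seen), S3--c-->S2 (seen)
  visit S1: S1--a-->S3 (seen), S1--b-->S0 (seen), S1--c-->S3 (seen)
  visit S2: S2--a-->S1 (seen), S2--b-->S1 (seen), S2--c-->S1 (seen)

Answer: S0, S1, S2, S3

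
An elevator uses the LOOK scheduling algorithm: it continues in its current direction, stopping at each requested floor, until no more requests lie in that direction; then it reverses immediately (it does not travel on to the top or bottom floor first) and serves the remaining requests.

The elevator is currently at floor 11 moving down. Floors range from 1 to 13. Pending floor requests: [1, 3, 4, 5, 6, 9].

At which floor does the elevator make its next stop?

Answer: 9

Derivation:
Current floor: 11, direction: down
Requests above: []
Requests below: [1, 3, 4, 5, 6, 9]
Moving down and requests lie below → nearest below is max([1, 3, 4, 5, 6, 9]) = 9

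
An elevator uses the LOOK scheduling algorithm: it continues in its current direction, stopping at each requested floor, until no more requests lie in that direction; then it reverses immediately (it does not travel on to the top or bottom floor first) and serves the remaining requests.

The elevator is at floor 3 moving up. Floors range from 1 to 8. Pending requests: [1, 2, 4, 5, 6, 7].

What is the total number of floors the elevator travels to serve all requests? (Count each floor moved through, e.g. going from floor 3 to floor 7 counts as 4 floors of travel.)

Answer: 10

Derivation:
Start at floor 3 moving up, LOOK stop order: [4, 5, 6, 7, 2, 1]
  3 → 4: |4-3| = 1, total = 1
  4 → 5: |5-4| = 1, total = 2
  5 → 6: |6-5| = 1, total = 3
  6 → 7: |7-6| = 1, total = 4
  7 → 2: |2-7| = 5, total = 9
  2 → 1: |1-2| = 1, total = 10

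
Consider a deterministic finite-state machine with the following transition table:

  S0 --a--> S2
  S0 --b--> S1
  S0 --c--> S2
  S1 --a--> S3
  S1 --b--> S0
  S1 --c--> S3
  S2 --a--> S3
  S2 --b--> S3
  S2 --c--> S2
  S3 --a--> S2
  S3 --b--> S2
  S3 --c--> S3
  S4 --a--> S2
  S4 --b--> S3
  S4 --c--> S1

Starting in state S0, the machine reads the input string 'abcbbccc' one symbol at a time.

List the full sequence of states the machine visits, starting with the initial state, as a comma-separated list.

Start: S0
  read 'a': S0 --a--> S2
  read 'b': S2 --b--> S3
  read 'c': S3 --c--> S3
  read 'b': S3 --b--> S2
  read 'b': S2 --b--> S3
  read 'c': S3 --c--> S3
  read 'c': S3 --c--> S3
  read 'c': S3 --c--> S3

Answer: S0, S2, S3, S3, S2, S3, S3, S3, S3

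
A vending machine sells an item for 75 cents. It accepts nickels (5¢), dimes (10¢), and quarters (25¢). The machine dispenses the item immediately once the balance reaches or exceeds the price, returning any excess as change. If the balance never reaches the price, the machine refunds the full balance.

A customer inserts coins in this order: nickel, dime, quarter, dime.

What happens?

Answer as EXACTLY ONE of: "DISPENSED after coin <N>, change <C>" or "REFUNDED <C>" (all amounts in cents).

Answer: REFUNDED 50

Derivation:
Price: 75¢
Coin 1 (nickel, 5¢): balance = 5¢
Coin 2 (dime, 10¢): balance = 15¢
Coin 3 (quarter, 25¢): balance = 40¢
Coin 4 (dime, 10¢): balance = 50¢
All coins inserted, balance 50¢ < price 75¢ → REFUND 50¢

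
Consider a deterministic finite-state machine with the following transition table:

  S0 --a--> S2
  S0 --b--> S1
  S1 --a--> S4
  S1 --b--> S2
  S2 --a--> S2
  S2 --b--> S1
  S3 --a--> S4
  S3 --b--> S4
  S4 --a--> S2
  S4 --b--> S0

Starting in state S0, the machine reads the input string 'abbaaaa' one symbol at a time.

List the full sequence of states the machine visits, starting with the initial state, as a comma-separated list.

Start: S0
  read 'a': S0 --a--> S2
  read 'b': S2 --b--> S1
  read 'b': S1 --b--> S2
  read 'a': S2 --a--> S2
  read 'a': S2 --a--> S2
  read 'a': S2 --a--> S2
  read 'a': S2 --a--> S2

Answer: S0, S2, S1, S2, S2, S2, S2, S2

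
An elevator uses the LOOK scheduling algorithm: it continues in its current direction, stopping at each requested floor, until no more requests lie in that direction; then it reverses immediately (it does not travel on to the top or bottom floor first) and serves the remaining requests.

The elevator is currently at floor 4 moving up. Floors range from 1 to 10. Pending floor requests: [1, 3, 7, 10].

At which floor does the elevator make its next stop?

Answer: 7

Derivation:
Current floor: 4, direction: up
Requests above: [7, 10]
Requests below: [1, 3]
Moving up and requests lie above → nearest above is min([7, 10]) = 7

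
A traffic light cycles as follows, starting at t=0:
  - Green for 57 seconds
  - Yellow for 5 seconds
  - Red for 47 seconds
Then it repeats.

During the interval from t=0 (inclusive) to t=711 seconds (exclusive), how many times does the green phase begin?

Cycle = 57+5+47 = 109s
green phase starts at t = k*109 + 0 for k=0,1,2,...
Need k*109+0 < 711 → k < 6.523
k ∈ {0, ..., 6} → 7 starts

Answer: 7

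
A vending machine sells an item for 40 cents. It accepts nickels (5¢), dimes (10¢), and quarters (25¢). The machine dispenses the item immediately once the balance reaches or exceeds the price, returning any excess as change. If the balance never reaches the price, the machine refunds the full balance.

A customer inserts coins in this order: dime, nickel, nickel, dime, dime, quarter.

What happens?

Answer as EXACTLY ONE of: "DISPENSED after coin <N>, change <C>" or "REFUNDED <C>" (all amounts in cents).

Price: 40¢
Coin 1 (dime, 10¢): balance = 10¢
Coin 2 (nickel, 5¢): balance = 15¢
Coin 3 (nickel, 5¢): balance = 20¢
Coin 4 (dime, 10¢): balance = 30¢
Coin 5 (dime, 10¢): balance = 40¢
  → balance >= price → DISPENSE, change = 40 - 40 = 0¢

Answer: DISPENSED after coin 5, change 0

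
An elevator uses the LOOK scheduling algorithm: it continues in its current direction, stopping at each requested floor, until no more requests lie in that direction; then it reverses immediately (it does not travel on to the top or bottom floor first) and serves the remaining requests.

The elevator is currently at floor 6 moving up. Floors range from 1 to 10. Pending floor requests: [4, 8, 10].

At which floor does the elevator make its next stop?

Current floor: 6, direction: up
Requests above: [8, 10]
Requests below: [4]
Moving up and requests lie above → nearest above is min([8, 10]) = 8

Answer: 8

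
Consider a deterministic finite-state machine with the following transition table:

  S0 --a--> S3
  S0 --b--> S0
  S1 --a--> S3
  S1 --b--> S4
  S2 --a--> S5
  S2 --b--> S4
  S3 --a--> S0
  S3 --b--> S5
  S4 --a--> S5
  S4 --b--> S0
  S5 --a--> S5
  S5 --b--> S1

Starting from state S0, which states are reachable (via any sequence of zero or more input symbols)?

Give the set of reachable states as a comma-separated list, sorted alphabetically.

Answer: S0, S1, S3, S4, S5

Derivation:
BFS from S0:
  visit S0: S0--a-->S3 (new), S0--b-->S0 (seen)
  visit S3: S3--a-->S0 (seen), S3--b-->S5 (new)
  visit S5: S5--a-->S5 (seen), S5--b-->S1 (new)
  visit S1: S1--a-->S3 (seen), S1--b-->S4 (new)
  visit S4: S4--a-->S5 (seen), S4--b-->S0 (seen)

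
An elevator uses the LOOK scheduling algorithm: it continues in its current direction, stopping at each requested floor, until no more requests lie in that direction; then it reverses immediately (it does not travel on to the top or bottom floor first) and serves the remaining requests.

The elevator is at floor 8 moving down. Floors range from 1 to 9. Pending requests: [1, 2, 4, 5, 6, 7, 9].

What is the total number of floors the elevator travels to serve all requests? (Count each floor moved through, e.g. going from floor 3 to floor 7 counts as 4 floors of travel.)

Start at floor 8 moving down, LOOK stop order: [7, 6, 5, 4, 2, 1, 9]
  8 → 7: |7-8| = 1, total = 1
  7 → 6: |6-7| = 1, total = 2
  6 → 5: |5-6| = 1, total = 3
  5 → 4: |4-5| = 1, total = 4
  4 → 2: |2-4| = 2, total = 6
  2 → 1: |1-2| = 1, total = 7
  1 → 9: |9-1| = 8, total = 15

Answer: 15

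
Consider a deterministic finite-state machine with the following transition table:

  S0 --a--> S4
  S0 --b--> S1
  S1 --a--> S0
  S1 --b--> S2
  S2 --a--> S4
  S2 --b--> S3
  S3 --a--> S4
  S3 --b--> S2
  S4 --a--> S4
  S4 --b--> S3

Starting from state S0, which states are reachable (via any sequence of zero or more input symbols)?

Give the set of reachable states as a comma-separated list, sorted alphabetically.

Answer: S0, S1, S2, S3, S4

Derivation:
BFS from S0:
  visit S0: S0--a-->S4 (new), S0--b-->S1 (new)
  visit S4: S4--a-->S4 (seen), S4--b-->S3 (new)
  visit S1: S1--a-->S0 (seen), S1--b-->S2 (new)
  visit S3: S3--a-->S4 (seen), S3--b-->S2 (seen)
  visit S2: S2--a-->S4 (seen), S2--b-->S3 (seen)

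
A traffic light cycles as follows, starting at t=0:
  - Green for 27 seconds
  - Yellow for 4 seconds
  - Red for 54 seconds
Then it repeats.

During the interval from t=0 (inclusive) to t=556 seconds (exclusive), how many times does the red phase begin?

Answer: 7

Derivation:
Cycle = 27+4+54 = 85s
red phase starts at t = k*85 + 31 for k=0,1,2,...
Need k*85+31 < 556 → k < 6.176
k ∈ {0, ..., 6} → 7 starts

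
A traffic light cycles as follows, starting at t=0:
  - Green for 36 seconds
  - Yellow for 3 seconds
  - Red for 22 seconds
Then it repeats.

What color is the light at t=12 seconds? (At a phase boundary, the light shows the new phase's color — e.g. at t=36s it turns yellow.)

Answer: green

Derivation:
Cycle length = 36 + 3 + 22 = 61s
t = 12, phase_t = 12 mod 61 = 12
12 < 36 (green end) → GREEN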